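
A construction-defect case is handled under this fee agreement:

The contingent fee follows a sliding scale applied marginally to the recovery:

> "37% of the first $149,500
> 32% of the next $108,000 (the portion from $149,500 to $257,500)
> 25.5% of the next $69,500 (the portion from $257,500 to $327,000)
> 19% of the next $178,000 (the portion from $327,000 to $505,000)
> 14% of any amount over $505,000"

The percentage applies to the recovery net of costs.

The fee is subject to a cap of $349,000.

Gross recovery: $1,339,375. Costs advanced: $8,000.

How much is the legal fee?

$257,110.00

Fee base (net of costs): $1,339,375 − $8,000 = $1,331,375
First $149,500 at 37% = $55,315.00
Next $108,000 at 32% = $34,560.00
Next $69,500 at 25.5% = $17,722.50
Next $178,000 at 19% = $33,820.00
Remaining $826,375 at 14% = $115,692.50
Fee: $55,315.00 + $34,560.00 + $17,722.50 + $33,820.00 + $115,692.50 = $257,110.00
$257,110.00 is under the $349,000 cap.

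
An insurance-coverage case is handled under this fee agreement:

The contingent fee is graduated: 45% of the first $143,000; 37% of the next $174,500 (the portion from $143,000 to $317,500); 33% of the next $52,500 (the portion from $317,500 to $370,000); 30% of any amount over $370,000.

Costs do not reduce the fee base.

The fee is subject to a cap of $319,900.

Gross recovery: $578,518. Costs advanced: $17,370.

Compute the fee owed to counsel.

Fee base is the gross recovery, $578,518; costs are reimbursed separately.
First $143,000 at 45% = $64,350.00
Next $174,500 at 37% = $64,565.00
Next $52,500 at 33% = $17,325.00
Remaining $208,518 at 30% = $62,555.40
Fee: $64,350.00 + $64,565.00 + $17,325.00 + $62,555.40 = $208,795.40
$208,795.40 is under the $319,900 cap.

$208,795.40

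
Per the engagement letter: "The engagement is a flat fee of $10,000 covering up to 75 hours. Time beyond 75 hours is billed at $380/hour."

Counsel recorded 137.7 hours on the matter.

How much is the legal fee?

$33,826.00

Flat fee: $10,000.00
Excess hours: 137.7 − 75 = 62.7
Overrun: 62.7 × $380 = $23,826.00
Total: $10,000.00 + $23,826.00 = $33,826.00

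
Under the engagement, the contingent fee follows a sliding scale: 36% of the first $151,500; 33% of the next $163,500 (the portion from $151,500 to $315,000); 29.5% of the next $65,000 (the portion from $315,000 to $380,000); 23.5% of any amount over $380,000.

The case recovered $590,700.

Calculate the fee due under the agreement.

$177,184.50

First $151,500 at 36% = $54,540.00
Next $163,500 at 33% = $53,955.00
Next $65,000 at 29.5% = $19,175.00
Remaining $210,700 at 23.5% = $49,514.50
Fee: $54,540.00 + $53,955.00 + $19,175.00 + $49,514.50 = $177,184.50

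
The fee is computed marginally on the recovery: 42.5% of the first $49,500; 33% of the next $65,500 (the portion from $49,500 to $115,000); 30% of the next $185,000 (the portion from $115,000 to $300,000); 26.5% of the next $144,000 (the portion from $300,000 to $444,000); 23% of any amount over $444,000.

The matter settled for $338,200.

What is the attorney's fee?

First $49,500 at 42.5% = $21,037.50
Next $65,500 at 33% = $21,615.00
Next $185,000 at 30% = $55,500.00
Remaining $38,200 at 26.5% = $10,123.00
Fee: $21,037.50 + $21,615.00 + $55,500.00 + $10,123.00 = $108,275.50

$108,275.50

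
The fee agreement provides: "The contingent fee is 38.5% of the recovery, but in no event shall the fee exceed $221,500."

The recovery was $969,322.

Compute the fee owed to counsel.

38.5% of $969,322 = $373,188.97
That exceeds the $221,500 cap, so the fee is capped at $221,500.

$221,500.00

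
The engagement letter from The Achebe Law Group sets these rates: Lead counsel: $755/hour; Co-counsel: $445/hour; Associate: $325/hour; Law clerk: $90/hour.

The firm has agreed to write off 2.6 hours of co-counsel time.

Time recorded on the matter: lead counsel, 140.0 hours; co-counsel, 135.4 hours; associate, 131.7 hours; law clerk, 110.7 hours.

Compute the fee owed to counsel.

Lead counsel: 140.0 × $755 = $105,700.00
Co-counsel: 135.4 × $445 = $60,253.00
Associate: 131.7 × $325 = $42,802.50
Law clerk: 110.7 × $90 = $9,963.00
Subtotal: $218,718.50
Write-off: 2.6 × $445 = $1,157.00
Total: $218,718.50 − $1,157.00 = $217,561.50

$217,561.50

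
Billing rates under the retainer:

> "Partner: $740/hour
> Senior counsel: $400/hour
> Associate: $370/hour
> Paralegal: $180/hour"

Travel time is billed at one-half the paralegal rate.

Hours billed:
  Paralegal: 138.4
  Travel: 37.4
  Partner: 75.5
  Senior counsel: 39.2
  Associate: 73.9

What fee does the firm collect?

Partner: 75.5 × $740 = $55,870.00
Senior counsel: 39.2 × $400 = $15,680.00
Associate: 73.9 × $370 = $27,343.00
Paralegal: 138.4 × $180 = $24,912.00
Subtotal: $55,870.00 + $15,680.00 + $27,343.00 + $24,912.00 = $123,805.00
Travel: 37.4 × ($180 ÷ 2) = 37.4 × $90.00 = $3,366.00
Total: $123,805.00 + $3,366.00 = $127,171.00

$127,171.00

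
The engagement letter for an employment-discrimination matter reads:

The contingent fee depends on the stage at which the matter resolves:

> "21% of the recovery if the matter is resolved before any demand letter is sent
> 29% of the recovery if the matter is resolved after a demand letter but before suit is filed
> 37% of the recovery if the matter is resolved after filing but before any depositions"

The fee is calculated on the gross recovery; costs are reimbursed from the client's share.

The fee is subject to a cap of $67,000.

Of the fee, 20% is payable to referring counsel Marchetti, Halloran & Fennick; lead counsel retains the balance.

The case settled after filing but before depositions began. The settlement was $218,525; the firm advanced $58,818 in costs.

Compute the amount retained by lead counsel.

$53,600.00

Fee base is the gross recovery, $218,525; costs are reimbursed separately.
The matter settled after filing but before depositions began, so the 37% rate applies.
$218,525 × 37% = $80,854.25
$80,854.25 exceeds the $67,000 cap, so the fee is capped at $67,000.00.
Referral share: 20% of $67,000.00 = $13,400.00; lead counsel retains $67,000.00 − $13,400.00 = $53,600.00.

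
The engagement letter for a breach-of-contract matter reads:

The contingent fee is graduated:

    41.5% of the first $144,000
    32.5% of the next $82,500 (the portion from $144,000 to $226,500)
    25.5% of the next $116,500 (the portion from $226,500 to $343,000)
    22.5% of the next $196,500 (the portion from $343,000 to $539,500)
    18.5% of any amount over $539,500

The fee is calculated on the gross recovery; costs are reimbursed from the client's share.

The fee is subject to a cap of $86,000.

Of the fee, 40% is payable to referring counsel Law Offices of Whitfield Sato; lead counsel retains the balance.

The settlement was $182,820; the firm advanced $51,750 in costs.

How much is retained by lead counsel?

$43,425.90

Fee base is the gross recovery, $182,820; costs are reimbursed separately.
First $144,000 at 41.5% = $59,760.00
Remaining $38,820 at 32.5% = $12,616.50
Fee: $59,760.00 + $12,616.50 = $72,376.50
$72,376.50 is under the $86,000 cap.
Referral share: 40% of $72,376.50 = $28,950.60; lead counsel retains $72,376.50 − $28,950.60 = $43,425.90.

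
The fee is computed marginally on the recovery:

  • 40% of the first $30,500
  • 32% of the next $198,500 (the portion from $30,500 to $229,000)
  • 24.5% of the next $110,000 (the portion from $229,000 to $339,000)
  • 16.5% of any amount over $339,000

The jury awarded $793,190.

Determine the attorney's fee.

First $30,500 at 40% = $12,200.00
Next $198,500 at 32% = $63,520.00
Next $110,000 at 24.5% = $26,950.00
Remaining $454,190 at 16.5% = $74,941.35
Fee: $12,200.00 + $63,520.00 + $26,950.00 + $74,941.35 = $177,611.35

$177,611.35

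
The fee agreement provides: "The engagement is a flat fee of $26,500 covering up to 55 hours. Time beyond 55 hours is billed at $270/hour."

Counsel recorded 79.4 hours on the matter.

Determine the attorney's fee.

Flat fee: $26,500.00
Excess hours: 79.4 − 55 = 24.4
Overrun: 24.4 × $270 = $6,588.00
Total: $26,500.00 + $6,588.00 = $33,088.00

$33,088.00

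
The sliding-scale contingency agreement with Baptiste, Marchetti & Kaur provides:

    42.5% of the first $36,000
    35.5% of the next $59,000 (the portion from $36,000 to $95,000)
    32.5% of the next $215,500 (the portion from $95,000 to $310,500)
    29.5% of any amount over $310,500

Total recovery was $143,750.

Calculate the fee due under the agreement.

First $36,000 at 42.5% = $15,300.00
Next $59,000 at 35.5% = $20,945.00
Remaining $48,750 at 32.5% = $15,843.75
Fee: $15,300.00 + $20,945.00 + $15,843.75 = $52,088.75

$52,088.75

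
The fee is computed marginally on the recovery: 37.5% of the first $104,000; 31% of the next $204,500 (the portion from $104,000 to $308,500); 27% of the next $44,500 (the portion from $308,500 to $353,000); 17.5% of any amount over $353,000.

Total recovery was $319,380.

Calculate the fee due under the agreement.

$105,332.60

First $104,000 at 37.5% = $39,000.00
Next $204,500 at 31% = $63,395.00
Remaining $10,880 at 27% = $2,937.60
Fee: $39,000.00 + $63,395.00 + $2,937.60 = $105,332.60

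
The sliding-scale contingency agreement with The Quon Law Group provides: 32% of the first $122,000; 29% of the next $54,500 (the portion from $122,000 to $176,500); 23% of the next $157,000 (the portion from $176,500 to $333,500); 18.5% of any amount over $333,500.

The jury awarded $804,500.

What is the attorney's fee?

$178,090.00

First $122,000 at 32% = $39,040.00
Next $54,500 at 29% = $15,805.00
Next $157,000 at 23% = $36,110.00
Remaining $471,000 at 18.5% = $87,135.00
Fee: $39,040.00 + $15,805.00 + $36,110.00 + $87,135.00 = $178,090.00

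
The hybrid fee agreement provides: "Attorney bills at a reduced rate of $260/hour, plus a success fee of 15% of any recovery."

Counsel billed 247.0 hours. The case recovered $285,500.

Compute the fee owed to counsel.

$107,045.00

Hourly: 247.0 × $260 = $64,220.00
Success fee: 15% of $285,500 = $42,825.00
Total: $64,220.00 + $42,825.00 = $107,045.00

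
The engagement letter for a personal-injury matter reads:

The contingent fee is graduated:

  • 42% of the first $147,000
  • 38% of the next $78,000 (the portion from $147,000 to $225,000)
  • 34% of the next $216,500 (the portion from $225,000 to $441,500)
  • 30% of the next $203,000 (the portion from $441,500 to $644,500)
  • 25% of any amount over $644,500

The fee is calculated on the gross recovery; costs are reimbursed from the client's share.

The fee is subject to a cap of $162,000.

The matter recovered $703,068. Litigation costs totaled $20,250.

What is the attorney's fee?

Fee base is the gross recovery, $703,068; costs are reimbursed separately.
First $147,000 at 42% = $61,740.00
Next $78,000 at 38% = $29,640.00
Next $216,500 at 34% = $73,610.00
Next $203,000 at 30% = $60,900.00
Remaining $58,568 at 25% = $14,642.00
Fee: $61,740.00 + $29,640.00 + $73,610.00 + $60,900.00 + $14,642.00 = $240,532.00
$240,532.00 exceeds the $162,000 cap, so the fee is capped at $162,000.00.

$162,000.00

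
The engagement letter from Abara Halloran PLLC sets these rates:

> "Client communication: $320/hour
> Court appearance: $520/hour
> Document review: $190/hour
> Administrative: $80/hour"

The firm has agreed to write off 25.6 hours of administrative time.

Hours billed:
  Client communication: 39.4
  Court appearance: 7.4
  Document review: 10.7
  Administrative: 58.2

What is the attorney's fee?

Client communication: 39.4 × $320 = $12,608.00
Court appearance: 7.4 × $520 = $3,848.00
Document review: 10.7 × $190 = $2,033.00
Administrative: 58.2 × $80 = $4,656.00
Subtotal: $23,145.00
Write-off: 25.6 × $80 = $2,048.00
Total: $23,145.00 − $2,048.00 = $21,097.00

$21,097.00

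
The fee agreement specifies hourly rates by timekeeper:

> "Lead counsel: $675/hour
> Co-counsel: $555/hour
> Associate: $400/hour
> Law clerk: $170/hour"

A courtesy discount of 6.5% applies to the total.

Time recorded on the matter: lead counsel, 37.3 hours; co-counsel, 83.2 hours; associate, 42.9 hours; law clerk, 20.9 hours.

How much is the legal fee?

$86,082.18

Lead counsel: 37.3 × $675 = $25,177.50
Co-counsel: 83.2 × $555 = $46,176.00
Associate: 42.9 × $400 = $17,160.00
Law clerk: 20.9 × $170 = $3,553.00
Subtotal: $92,066.50
Less 6.5% discount: −$5,984.32
Total: $92,066.50 − $5,984.32 = $86,082.18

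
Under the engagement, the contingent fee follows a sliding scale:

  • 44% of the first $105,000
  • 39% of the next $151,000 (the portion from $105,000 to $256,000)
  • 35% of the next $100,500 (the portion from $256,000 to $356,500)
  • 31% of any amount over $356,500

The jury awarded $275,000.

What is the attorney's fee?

First $105,000 at 44% = $46,200.00
Next $151,000 at 39% = $58,890.00
Remaining $19,000 at 35% = $6,650.00
Fee: $46,200.00 + $58,890.00 + $6,650.00 = $111,740.00

$111,740.00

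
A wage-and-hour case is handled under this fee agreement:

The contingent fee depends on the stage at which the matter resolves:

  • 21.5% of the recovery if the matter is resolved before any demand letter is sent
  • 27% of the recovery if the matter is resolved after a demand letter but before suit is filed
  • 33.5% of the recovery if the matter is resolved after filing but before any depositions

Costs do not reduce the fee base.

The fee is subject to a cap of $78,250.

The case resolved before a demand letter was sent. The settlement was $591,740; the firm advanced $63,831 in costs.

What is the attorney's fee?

$78,250.00

Fee base is the gross recovery, $591,740; costs are reimbursed separately.
The matter resolved before a demand letter was sent, so the 21.5% rate applies.
$591,740 × 21.5% = $127,224.10
$127,224.10 exceeds the $78,250 cap, so the fee is capped at $78,250.00.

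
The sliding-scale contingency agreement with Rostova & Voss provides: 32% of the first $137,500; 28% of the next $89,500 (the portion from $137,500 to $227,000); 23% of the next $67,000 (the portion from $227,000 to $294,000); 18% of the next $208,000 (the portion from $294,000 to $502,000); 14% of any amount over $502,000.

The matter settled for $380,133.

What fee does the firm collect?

First $137,500 at 32% = $44,000.00
Next $89,500 at 28% = $25,060.00
Next $67,000 at 23% = $15,410.00
Remaining $86,133 at 18% = $15,503.94
Fee: $44,000.00 + $25,060.00 + $15,410.00 + $15,503.94 = $99,973.94

$99,973.94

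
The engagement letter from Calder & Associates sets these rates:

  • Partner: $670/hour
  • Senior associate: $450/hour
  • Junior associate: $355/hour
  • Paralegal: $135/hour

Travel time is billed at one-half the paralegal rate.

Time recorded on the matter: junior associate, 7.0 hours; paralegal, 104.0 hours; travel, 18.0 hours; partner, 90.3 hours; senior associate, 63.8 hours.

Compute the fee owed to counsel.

$106,951.00

Partner: 90.3 × $670 = $60,501.00
Senior associate: 63.8 × $450 = $28,710.00
Junior associate: 7.0 × $355 = $2,485.00
Paralegal: 104.0 × $135 = $14,040.00
Subtotal: $60,501.00 + $28,710.00 + $2,485.00 + $14,040.00 = $105,736.00
Travel: 18.0 × ($135 ÷ 2) = 18.0 × $67.50 = $1,215.00
Total: $105,736.00 + $1,215.00 = $106,951.00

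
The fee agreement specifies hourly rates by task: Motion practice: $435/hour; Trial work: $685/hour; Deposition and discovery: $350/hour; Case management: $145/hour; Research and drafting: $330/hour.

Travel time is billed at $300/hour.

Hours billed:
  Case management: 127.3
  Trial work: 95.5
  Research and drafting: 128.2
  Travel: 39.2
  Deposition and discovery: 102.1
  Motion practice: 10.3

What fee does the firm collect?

Motion practice: 10.3 × $435 = $4,480.50
Trial work: 95.5 × $685 = $65,417.50
Deposition and discovery: 102.1 × $350 = $35,735.00
Case management: 127.3 × $145 = $18,458.50
Research and drafting: 128.2 × $330 = $42,306.00
Subtotal: $4,480.50 + $65,417.50 + $35,735.00 + $18,458.50 + $42,306.00 = $166,397.50
Travel: 39.2 × $300 = $11,760.00
Total: $166,397.50 + $11,760.00 = $178,157.50

$178,157.50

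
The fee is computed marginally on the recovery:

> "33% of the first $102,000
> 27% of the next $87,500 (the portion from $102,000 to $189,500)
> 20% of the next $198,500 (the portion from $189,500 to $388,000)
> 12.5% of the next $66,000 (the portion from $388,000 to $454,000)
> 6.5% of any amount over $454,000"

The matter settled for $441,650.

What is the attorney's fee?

$103,691.25

First $102,000 at 33% = $33,660.00
Next $87,500 at 27% = $23,625.00
Next $198,500 at 20% = $39,700.00
Remaining $53,650 at 12.5% = $6,706.25
Fee: $33,660.00 + $23,625.00 + $39,700.00 + $6,706.25 = $103,691.25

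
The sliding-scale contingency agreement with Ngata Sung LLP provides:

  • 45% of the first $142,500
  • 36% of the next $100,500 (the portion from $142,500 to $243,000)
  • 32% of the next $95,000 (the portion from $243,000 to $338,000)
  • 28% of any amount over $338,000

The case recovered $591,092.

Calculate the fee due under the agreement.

$201,570.76

First $142,500 at 45% = $64,125.00
Next $100,500 at 36% = $36,180.00
Next $95,000 at 32% = $30,400.00
Remaining $253,092 at 28% = $70,865.76
Fee: $64,125.00 + $36,180.00 + $30,400.00 + $70,865.76 = $201,570.76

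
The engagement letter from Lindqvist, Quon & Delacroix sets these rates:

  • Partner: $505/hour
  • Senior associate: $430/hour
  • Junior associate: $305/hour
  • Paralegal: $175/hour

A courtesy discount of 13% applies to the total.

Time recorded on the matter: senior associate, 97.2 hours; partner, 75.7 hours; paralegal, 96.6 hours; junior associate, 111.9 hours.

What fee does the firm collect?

$114,021.33

Partner: 75.7 × $505 = $38,228.50
Senior associate: 97.2 × $430 = $41,796.00
Junior associate: 111.9 × $305 = $34,129.50
Paralegal: 96.6 × $175 = $16,905.00
Subtotal: $131,059.00
Less 13% discount: −$17,037.67
Total: $131,059.00 − $17,037.67 = $114,021.33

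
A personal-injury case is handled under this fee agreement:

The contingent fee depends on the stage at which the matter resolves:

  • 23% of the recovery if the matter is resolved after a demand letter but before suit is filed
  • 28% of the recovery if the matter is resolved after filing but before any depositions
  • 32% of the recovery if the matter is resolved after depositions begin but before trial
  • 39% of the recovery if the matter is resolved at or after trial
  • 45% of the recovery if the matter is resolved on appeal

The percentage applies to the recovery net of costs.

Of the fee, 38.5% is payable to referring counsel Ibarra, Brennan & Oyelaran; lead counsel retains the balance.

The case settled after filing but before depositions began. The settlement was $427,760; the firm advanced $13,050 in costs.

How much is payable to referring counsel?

Fee base (net of costs): $427,760 − $13,050 = $414,710
The matter settled after filing but before depositions began, so the 28% rate applies.
$414,710 × 28% = $116,118.80
Referral share: 38.5% of $116,118.80 = $44,705.74; lead counsel retains $116,118.80 − $44,705.74 = $71,413.06.

$44,705.74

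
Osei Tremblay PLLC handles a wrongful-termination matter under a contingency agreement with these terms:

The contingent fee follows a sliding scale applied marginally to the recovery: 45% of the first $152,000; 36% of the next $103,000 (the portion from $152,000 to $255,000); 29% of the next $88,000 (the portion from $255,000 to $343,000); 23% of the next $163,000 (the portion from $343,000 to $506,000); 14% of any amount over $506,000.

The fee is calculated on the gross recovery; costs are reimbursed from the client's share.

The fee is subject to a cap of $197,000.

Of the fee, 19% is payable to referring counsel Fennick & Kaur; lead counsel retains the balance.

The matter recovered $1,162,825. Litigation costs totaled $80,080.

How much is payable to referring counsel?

$37,430.00

Fee base is the gross recovery, $1,162,825; costs are reimbursed separately.
First $152,000 at 45% = $68,400.00
Next $103,000 at 36% = $37,080.00
Next $88,000 at 29% = $25,520.00
Next $163,000 at 23% = $37,490.00
Remaining $656,825 at 14% = $91,955.50
Fee: $68,400.00 + $37,080.00 + $25,520.00 + $37,490.00 + $91,955.50 = $260,445.50
$260,445.50 exceeds the $197,000 cap, so the fee is capped at $197,000.00.
Referral share: 19% of $197,000.00 = $37,430.00; lead counsel retains $197,000.00 − $37,430.00 = $159,570.00.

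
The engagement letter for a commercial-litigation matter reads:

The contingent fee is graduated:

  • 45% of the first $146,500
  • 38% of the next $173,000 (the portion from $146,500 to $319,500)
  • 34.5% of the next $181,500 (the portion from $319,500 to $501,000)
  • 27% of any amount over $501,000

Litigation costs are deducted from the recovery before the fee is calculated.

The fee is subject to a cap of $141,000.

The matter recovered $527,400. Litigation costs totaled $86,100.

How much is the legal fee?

Fee base (net of costs): $527,400 − $86,100 = $441,300
First $146,500 at 45% = $65,925.00
Next $173,000 at 38% = $65,740.00
Remaining $121,800 at 34.5% = $42,021.00
Fee: $65,925.00 + $65,740.00 + $42,021.00 = $173,686.00
$173,686.00 exceeds the $141,000 cap, so the fee is capped at $141,000.00.

$141,000.00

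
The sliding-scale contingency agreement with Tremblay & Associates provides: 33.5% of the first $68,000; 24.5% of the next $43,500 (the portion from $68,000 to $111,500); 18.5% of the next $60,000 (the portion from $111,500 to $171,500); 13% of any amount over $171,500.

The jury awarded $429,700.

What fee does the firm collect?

$78,103.50

First $68,000 at 33.5% = $22,780.00
Next $43,500 at 24.5% = $10,657.50
Next $60,000 at 18.5% = $11,100.00
Remaining $258,200 at 13% = $33,566.00
Fee: $22,780.00 + $10,657.50 + $11,100.00 + $33,566.00 = $78,103.50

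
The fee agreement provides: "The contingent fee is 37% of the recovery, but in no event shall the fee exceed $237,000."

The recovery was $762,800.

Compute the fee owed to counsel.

$237,000.00

37% of $762,800 = $282,236.00
That exceeds the $237,000 cap, so the fee is capped at $237,000.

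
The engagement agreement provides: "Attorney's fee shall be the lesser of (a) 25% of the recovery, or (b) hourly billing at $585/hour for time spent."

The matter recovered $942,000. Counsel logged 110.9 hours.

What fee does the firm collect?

$64,876.50

(a) 25% of $942,000 = $235,500.00
(b) 110.9 × $585 = $64,876.50
The lesser is (b): $64,876.50.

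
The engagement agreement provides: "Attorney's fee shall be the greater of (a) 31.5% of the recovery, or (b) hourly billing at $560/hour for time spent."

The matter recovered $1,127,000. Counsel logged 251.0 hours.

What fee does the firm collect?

$355,005.00

(a) 31.5% of $1,127,000 = $355,005.00
(b) 251.0 × $560 = $140,560.00
The greater is (a): $355,005.00.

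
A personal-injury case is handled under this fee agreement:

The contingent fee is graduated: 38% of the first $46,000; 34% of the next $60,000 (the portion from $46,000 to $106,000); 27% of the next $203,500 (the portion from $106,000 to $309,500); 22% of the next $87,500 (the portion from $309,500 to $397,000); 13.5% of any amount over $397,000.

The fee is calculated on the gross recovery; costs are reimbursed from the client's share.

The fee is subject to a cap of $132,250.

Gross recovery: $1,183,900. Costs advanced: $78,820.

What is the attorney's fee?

Fee base is the gross recovery, $1,183,900; costs are reimbursed separately.
First $46,000 at 38% = $17,480.00
Next $60,000 at 34% = $20,400.00
Next $203,500 at 27% = $54,945.00
Next $87,500 at 22% = $19,250.00
Remaining $786,900 at 13.5% = $106,231.50
Fee: $17,480.00 + $20,400.00 + $54,945.00 + $19,250.00 + $106,231.50 = $218,306.50
$218,306.50 exceeds the $132,250 cap, so the fee is capped at $132,250.00.

$132,250.00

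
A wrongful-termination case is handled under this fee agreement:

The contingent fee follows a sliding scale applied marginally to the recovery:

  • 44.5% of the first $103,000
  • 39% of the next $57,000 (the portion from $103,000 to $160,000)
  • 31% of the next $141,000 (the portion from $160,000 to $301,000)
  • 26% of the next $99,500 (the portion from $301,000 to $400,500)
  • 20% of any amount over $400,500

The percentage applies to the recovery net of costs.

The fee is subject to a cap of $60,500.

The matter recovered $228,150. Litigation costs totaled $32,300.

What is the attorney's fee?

Fee base (net of costs): $228,150 − $32,300 = $195,850
First $103,000 at 44.5% = $45,835.00
Next $57,000 at 39% = $22,230.00
Remaining $35,850 at 31% = $11,113.50
Fee: $45,835.00 + $22,230.00 + $11,113.50 = $79,178.50
$79,178.50 exceeds the $60,500 cap, so the fee is capped at $60,500.00.

$60,500.00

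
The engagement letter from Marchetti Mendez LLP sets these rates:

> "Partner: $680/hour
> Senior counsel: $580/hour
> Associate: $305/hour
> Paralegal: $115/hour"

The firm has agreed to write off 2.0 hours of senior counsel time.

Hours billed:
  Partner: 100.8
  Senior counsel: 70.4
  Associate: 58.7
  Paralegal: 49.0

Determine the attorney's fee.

Partner: 100.8 × $680 = $68,544.00
Senior counsel: 70.4 × $580 = $40,832.00
Associate: 58.7 × $305 = $17,903.50
Paralegal: 49.0 × $115 = $5,635.00
Subtotal: $132,914.50
Write-off: 2.0 × $580 = $1,160.00
Total: $132,914.50 − $1,160.00 = $131,754.50

$131,754.50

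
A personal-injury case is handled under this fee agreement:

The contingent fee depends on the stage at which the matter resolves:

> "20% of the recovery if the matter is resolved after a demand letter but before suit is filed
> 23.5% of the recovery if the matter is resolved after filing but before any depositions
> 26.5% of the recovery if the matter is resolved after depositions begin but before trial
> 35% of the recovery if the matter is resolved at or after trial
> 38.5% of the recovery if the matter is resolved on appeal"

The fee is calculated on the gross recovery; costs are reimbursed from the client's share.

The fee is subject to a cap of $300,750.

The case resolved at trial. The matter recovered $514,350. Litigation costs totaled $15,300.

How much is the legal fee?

$180,022.50

Fee base is the gross recovery, $514,350; costs are reimbursed separately.
The matter resolved at trial, so the 35% rate applies.
$514,350 × 35% = $180,022.50
$180,022.50 is under the $300,750 cap.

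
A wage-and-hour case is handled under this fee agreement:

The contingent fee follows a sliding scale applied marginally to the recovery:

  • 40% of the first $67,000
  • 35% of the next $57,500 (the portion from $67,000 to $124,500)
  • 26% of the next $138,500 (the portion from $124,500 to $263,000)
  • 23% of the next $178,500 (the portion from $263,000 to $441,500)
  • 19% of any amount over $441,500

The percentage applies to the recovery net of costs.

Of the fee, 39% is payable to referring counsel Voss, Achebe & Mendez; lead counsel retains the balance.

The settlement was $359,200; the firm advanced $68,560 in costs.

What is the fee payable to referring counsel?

$34,823.96

Fee base (net of costs): $359,200 − $68,560 = $290,640
First $67,000 at 40% = $26,800.00
Next $57,500 at 35% = $20,125.00
Next $138,500 at 26% = $36,010.00
Remaining $27,640 at 23% = $6,357.20
Fee: $26,800.00 + $20,125.00 + $36,010.00 + $6,357.20 = $89,292.20
Referral share: 39% of $89,292.20 = $34,823.96; lead counsel retains $89,292.20 − $34,823.96 = $54,468.24.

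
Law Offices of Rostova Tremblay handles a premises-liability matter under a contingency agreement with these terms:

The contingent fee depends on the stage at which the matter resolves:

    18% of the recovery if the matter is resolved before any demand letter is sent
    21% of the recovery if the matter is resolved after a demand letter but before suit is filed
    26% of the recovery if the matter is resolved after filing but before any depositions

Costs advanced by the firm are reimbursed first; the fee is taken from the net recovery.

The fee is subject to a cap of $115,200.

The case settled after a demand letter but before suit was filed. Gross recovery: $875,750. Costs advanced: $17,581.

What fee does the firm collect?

$115,200.00

Fee base (net of costs): $875,750 − $17,581 = $858,169
The matter settled after a demand letter but before suit was filed, so the 21% rate applies.
$858,169 × 21% = $180,215.49
$180,215.49 exceeds the $115,200 cap, so the fee is capped at $115,200.00.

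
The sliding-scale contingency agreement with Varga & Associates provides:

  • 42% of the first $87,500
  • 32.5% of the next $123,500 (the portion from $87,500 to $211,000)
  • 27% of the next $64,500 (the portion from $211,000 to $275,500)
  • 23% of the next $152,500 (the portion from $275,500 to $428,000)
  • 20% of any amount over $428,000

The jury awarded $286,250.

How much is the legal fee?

$96,775.00

First $87,500 at 42% = $36,750.00
Next $123,500 at 32.5% = $40,137.50
Next $64,500 at 27% = $17,415.00
Remaining $10,750 at 23% = $2,472.50
Fee: $36,750.00 + $40,137.50 + $17,415.00 + $2,472.50 = $96,775.00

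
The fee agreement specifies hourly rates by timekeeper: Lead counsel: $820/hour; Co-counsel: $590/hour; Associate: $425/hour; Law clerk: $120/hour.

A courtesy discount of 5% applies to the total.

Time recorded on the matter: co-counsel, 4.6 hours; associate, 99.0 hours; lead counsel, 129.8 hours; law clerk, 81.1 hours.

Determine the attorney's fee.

$152,909.15

Lead counsel: 129.8 × $820 = $106,436.00
Co-counsel: 4.6 × $590 = $2,714.00
Associate: 99.0 × $425 = $42,075.00
Law clerk: 81.1 × $120 = $9,732.00
Subtotal: $160,957.00
Less 5% discount: −$8,047.85
Total: $160,957.00 − $8,047.85 = $152,909.15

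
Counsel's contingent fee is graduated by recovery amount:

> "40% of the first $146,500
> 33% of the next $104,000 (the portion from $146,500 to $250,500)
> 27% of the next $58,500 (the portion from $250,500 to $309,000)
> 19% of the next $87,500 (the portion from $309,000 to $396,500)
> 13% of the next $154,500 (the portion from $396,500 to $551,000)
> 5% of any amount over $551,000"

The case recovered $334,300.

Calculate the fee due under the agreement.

$113,522.00

First $146,500 at 40% = $58,600.00
Next $104,000 at 33% = $34,320.00
Next $58,500 at 27% = $15,795.00
Remaining $25,300 at 19% = $4,807.00
Fee: $58,600.00 + $34,320.00 + $15,795.00 + $4,807.00 = $113,522.00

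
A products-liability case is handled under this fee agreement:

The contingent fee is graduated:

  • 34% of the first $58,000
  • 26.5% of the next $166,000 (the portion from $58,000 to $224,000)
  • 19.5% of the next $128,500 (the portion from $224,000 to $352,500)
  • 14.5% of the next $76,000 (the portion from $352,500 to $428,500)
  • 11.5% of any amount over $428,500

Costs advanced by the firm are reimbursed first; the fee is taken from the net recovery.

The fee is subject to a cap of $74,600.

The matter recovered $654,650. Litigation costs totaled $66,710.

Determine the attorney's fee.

Fee base (net of costs): $654,650 − $66,710 = $587,940
First $58,000 at 34% = $19,720.00
Next $166,000 at 26.5% = $43,990.00
Next $128,500 at 19.5% = $25,057.50
Next $76,000 at 14.5% = $11,020.00
Remaining $159,440 at 11.5% = $18,335.60
Fee: $19,720.00 + $43,990.00 + $25,057.50 + $11,020.00 + $18,335.60 = $118,123.10
$118,123.10 exceeds the $74,600 cap, so the fee is capped at $74,600.00.

$74,600.00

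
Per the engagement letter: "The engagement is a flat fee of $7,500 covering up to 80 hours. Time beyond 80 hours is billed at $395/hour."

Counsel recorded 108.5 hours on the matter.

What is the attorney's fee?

$18,757.50

Flat fee: $7,500.00
Excess hours: 108.5 − 80 = 28.5
Overrun: 28.5 × $395 = $11,257.50
Total: $7,500.00 + $11,257.50 = $18,757.50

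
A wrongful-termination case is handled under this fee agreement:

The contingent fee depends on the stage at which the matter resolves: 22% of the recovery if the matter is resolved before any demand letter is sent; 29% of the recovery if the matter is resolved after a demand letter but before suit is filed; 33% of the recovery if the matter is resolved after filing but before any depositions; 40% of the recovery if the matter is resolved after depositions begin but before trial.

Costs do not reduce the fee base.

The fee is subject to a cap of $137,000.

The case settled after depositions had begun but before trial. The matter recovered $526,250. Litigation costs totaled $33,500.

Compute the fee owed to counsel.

Fee base is the gross recovery, $526,250; costs are reimbursed separately.
The matter settled after depositions had begun but before trial, so the 40% rate applies.
$526,250 × 40% = $210,500.00
$210,500.00 exceeds the $137,000 cap, so the fee is capped at $137,000.00.

$137,000.00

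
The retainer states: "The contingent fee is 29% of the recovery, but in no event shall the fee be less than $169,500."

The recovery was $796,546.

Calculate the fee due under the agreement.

$230,998.34

29% of $796,546 = $230,998.34
That exceeds the $169,500 minimum.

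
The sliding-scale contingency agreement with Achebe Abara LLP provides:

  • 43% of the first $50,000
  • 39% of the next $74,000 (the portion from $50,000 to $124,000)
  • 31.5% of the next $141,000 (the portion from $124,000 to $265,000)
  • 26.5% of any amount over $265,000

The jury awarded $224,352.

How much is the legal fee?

First $50,000 at 43% = $21,500.00
Next $74,000 at 39% = $28,860.00
Remaining $100,352 at 31.5% = $31,610.88
Fee: $21,500.00 + $28,860.00 + $31,610.88 = $81,970.88

$81,970.88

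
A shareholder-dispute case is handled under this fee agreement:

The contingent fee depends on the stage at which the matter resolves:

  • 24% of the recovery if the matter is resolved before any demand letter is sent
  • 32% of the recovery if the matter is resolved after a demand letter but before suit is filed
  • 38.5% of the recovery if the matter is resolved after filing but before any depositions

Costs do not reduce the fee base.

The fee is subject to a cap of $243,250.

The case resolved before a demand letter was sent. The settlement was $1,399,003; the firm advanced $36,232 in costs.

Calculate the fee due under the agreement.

Fee base is the gross recovery, $1,399,003; costs are reimbursed separately.
The matter resolved before a demand letter was sent, so the 24% rate applies.
$1,399,003 × 24% = $335,760.72
$335,760.72 exceeds the $243,250 cap, so the fee is capped at $243,250.00.

$243,250.00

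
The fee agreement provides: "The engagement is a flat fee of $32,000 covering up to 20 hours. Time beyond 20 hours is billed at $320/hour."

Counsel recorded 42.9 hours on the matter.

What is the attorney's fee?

Flat fee: $32,000.00
Excess hours: 42.9 − 20 = 22.9
Overrun: 22.9 × $320 = $7,328.00
Total: $32,000.00 + $7,328.00 = $39,328.00

$39,328.00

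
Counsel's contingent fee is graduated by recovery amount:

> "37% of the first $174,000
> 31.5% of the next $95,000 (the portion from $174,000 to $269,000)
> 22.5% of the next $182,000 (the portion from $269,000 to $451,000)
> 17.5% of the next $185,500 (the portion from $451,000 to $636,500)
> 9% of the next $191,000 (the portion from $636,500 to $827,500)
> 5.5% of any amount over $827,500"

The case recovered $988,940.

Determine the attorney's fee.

First $174,000 at 37% = $64,380.00
Next $95,000 at 31.5% = $29,925.00
Next $182,000 at 22.5% = $40,950.00
Next $185,500 at 17.5% = $32,462.50
Next $191,000 at 9% = $17,190.00
Remaining $161,440 at 5.5% = $8,879.20
Fee: $64,380.00 + $29,925.00 + $40,950.00 + $32,462.50 + $17,190.00 + $8,879.20 = $193,786.70

$193,786.70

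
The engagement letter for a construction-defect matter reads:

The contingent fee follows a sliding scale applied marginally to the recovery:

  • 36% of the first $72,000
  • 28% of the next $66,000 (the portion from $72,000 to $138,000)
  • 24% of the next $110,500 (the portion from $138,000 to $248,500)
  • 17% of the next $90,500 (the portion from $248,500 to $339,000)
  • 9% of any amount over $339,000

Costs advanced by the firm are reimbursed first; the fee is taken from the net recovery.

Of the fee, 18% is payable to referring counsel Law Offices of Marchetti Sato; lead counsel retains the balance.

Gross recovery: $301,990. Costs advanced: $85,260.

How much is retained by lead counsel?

Fee base (net of costs): $301,990 − $85,260 = $216,730
First $72,000 at 36% = $25,920.00
Next $66,000 at 28% = $18,480.00
Remaining $78,730 at 24% = $18,895.20
Fee: $25,920.00 + $18,480.00 + $18,895.20 = $63,295.20
Referral share: 18% of $63,295.20 = $11,393.14; lead counsel retains $63,295.20 − $11,393.14 = $51,902.06.

$51,902.06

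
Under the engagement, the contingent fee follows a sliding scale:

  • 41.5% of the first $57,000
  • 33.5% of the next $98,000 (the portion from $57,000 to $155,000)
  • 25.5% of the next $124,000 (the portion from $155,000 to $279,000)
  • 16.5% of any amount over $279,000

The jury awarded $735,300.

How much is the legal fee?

$163,394.50

First $57,000 at 41.5% = $23,655.00
Next $98,000 at 33.5% = $32,830.00
Next $124,000 at 25.5% = $31,620.00
Remaining $456,300 at 16.5% = $75,289.50
Fee: $23,655.00 + $32,830.00 + $31,620.00 + $75,289.50 = $163,394.50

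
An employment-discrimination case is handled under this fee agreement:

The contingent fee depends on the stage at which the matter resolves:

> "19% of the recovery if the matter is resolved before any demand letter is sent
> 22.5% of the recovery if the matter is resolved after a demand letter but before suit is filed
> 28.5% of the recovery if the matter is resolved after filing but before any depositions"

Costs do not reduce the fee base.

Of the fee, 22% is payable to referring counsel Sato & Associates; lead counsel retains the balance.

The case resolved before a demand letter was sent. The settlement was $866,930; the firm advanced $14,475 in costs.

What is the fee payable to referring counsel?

Fee base is the gross recovery, $866,930; costs are reimbursed separately.
The matter resolved before a demand letter was sent, so the 19% rate applies.
$866,930 × 19% = $164,716.70
Referral share: 22% of $164,716.70 = $36,237.67; lead counsel retains $164,716.70 − $36,237.67 = $128,479.03.

$36,237.67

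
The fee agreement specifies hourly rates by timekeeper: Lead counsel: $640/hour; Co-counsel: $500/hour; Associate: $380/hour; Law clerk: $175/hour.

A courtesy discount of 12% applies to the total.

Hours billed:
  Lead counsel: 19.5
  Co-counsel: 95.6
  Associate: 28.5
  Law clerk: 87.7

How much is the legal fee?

Lead counsel: 19.5 × $640 = $12,480.00
Co-counsel: 95.6 × $500 = $47,800.00
Associate: 28.5 × $380 = $10,830.00
Law clerk: 87.7 × $175 = $15,347.50
Subtotal: $86,457.50
Less 12% discount: −$10,374.90
Total: $86,457.50 − $10,374.90 = $76,082.60

$76,082.60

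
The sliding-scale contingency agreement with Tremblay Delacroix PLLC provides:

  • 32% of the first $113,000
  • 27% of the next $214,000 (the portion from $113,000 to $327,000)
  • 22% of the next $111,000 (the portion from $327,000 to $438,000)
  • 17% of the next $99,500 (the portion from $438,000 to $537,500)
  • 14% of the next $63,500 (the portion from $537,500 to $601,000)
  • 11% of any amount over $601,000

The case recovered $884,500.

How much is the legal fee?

First $113,000 at 32% = $36,160.00
Next $214,000 at 27% = $57,780.00
Next $111,000 at 22% = $24,420.00
Next $99,500 at 17% = $16,915.00
Next $63,500 at 14% = $8,890.00
Remaining $283,500 at 11% = $31,185.00
Fee: $36,160.00 + $57,780.00 + $24,420.00 + $16,915.00 + $8,890.00 + $31,185.00 = $175,350.00

$175,350.00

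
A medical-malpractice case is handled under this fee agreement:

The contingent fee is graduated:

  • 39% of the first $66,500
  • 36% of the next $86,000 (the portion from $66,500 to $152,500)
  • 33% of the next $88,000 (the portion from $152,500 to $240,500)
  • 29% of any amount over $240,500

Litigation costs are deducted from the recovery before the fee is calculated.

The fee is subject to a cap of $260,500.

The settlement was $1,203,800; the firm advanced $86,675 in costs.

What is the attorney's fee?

$260,500.00

Fee base (net of costs): $1,203,800 − $86,675 = $1,117,125
First $66,500 at 39% = $25,935.00
Next $86,000 at 36% = $30,960.00
Next $88,000 at 33% = $29,040.00
Remaining $876,625 at 29% = $254,221.25
Fee: $25,935.00 + $30,960.00 + $29,040.00 + $254,221.25 = $340,156.25
$340,156.25 exceeds the $260,500 cap, so the fee is capped at $260,500.00.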